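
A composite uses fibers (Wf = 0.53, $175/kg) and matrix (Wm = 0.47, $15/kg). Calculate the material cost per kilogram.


Cost = cost_f*Wf + cost_m*Wm = 175*0.53 + 15*0.47 = $99.8/kg

$99.8/kg


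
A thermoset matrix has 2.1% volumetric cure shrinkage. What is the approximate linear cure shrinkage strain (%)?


Linear shrinkage ≈ vol_shrink/3 = 2.1/3 = 0.7%

0.7%


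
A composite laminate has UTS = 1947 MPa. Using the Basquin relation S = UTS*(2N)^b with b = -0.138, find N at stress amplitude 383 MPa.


N = 0.5 * (S/UTS)^(1/b) = 0.5 * (383/1947)^(1/-0.138) = 65482.2306 cycles

65482.2306 cycles


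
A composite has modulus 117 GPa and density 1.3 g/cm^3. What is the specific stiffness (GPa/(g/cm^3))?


Specific stiffness = E/rho = 117/1.3 = 90.0 GPa/(g/cm^3)

90.0 GPa/(g/cm^3)


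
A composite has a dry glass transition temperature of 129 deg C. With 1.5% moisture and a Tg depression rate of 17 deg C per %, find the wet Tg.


Tg_wet = Tg_dry - k*moisture = 129 - 17*1.5 = 103.5 deg C

103.5 deg C


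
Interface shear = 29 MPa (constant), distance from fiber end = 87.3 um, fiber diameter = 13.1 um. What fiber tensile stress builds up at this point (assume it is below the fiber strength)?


Force balance: sigma_f * (pi*d^2/4) = tau * (pi*d) * x  ->  sigma_f = 4 * tau * x / d
sigma_f = 4 * 29 * 87.3 / 13.1 = 773.0 MPa

773.0 MPa


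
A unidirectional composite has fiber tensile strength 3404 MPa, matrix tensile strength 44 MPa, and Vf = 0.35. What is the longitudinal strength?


sigma_1 = sigma_f*Vf + sigma_m*(1-Vf) = 3404*0.35 + 44*0.65 = 1220.0 MPa

1220.0 MPa


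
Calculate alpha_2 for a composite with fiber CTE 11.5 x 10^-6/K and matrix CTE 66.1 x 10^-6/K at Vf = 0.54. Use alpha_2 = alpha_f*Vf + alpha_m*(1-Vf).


alpha_2 = alpha_f*Vf + alpha_m*(1-Vf) = 11.5*0.54 + 66.1*0.46 = 36.6 x 10^-6/K

36.6 x 10^-6/K


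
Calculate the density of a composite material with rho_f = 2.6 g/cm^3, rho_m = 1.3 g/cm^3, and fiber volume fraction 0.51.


rho_c = rho_f*Vf + rho_m*(1-Vf) = 2.6*0.51 + 1.3*0.49 = 1.963 g/cm^3

1.963 g/cm^3


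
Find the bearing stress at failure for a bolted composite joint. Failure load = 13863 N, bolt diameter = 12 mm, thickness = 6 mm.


sigma_br = F/(d*h) = 13863/(12*6) = 192.5 MPa

192.5 MPa


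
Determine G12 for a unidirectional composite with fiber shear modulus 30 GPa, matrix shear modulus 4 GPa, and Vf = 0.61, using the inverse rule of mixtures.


1/G12 = Vf/Gf + (1-Vf)/Gm = 0.61/30 + 0.39/4
G12 = 8.49 GPa

8.49 GPa


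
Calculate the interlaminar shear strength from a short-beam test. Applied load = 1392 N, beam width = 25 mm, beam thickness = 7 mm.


ILSS = 3F/(4bh) = 3*1392/(4*25*7) = 5.97 MPa

5.97 MPa


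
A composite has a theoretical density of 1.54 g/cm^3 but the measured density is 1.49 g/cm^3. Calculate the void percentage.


Void% = (rho_theo - rho_actual)/rho_theo * 100 = (1.54 - 1.49)/1.54 * 100 = 3.25%

3.25%


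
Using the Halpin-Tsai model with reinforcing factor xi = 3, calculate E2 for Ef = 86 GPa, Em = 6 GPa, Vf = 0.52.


eta = (Ef/Em - 1)/(Ef/Em + xi) = (14.3333 - 1)/(14.3333 + 3) = 0.7692
E2 = Em*(1+xi*eta*Vf)/(1-eta*Vf) = 22.0 GPa

22.0 GPa


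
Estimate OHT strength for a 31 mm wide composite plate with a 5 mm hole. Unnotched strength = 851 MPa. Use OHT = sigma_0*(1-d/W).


OHT = sigma_0*(1-d/W) = 851*(1-5/31) = 713.7 MPa

713.7 MPa


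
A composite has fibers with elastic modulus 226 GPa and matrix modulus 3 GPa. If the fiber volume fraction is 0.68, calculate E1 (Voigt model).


E1 = Ef*Vf + Em*(1-Vf) = 226*0.68 + 3*0.32 = 154.64 GPa

154.64 GPa


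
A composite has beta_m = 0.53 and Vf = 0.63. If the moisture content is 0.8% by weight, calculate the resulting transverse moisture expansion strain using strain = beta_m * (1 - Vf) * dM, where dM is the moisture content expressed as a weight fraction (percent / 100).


dM = 0.8/100 = 0.008
strain = beta_m * (1-Vf) * dM = 0.53 * 0.37 * 0.008 = 0.0015688

0.0015688


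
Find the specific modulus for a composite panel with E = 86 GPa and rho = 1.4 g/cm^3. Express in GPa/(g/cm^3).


Specific stiffness = E/rho = 86/1.4 = 61.4 GPa/(g/cm^3)

61.4 GPa/(g/cm^3)


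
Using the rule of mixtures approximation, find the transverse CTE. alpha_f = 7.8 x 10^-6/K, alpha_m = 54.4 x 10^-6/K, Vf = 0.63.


alpha_2 = alpha_f*Vf + alpha_m*(1-Vf) = 7.8*0.63 + 54.4*0.37 = 25.0 x 10^-6/K

25.0 x 10^-6/K


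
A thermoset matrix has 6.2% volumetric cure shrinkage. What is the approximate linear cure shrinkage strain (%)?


Linear shrinkage ≈ vol_shrink/3 = 6.2/3 = 2.067%

2.067%


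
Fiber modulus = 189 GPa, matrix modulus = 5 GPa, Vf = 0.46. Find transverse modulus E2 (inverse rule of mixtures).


1/E2 = Vf/Ef + (1-Vf)/Em = 0.46/189 + 0.54/5
E2 = 9.06 GPa

9.06 GPa


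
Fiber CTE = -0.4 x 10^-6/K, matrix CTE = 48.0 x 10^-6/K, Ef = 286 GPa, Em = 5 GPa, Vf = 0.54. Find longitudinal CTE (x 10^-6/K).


E1 = Ef*Vf + Em*(1-Vf) = 156.74
alpha_1 = (alpha_f*Ef*Vf + alpha_m*Em*(1-Vf))/E1 = 0.31 x 10^-6/K

0.31 x 10^-6/K


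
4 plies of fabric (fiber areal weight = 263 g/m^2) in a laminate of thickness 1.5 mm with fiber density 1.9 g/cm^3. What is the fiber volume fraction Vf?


Vf = n * FAW / (rho_f * h * 1000) = 4 * 263 / (1.9 * 1.5 * 1000) = 0.3691

0.3691


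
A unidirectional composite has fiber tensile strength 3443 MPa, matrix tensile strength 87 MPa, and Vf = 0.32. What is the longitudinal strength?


sigma_1 = sigma_f*Vf + sigma_m*(1-Vf) = 3443*0.32 + 87*0.68 = 1160.9 MPa

1160.9 MPa


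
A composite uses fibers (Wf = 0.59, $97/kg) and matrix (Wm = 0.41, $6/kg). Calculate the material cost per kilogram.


Cost = cost_f*Wf + cost_m*Wm = 97*0.59 + 6*0.41 = $59.69/kg

$59.69/kg


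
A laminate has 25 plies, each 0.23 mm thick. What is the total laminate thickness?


h = n * t_ply = 25 * 0.23 = 5.75 mm

5.75 mm


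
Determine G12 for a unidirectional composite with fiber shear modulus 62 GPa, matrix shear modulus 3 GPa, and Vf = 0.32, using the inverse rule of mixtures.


1/G12 = Vf/Gf + (1-Vf)/Gm = 0.32/62 + 0.68/3
G12 = 4.31 GPa

4.31 GPa


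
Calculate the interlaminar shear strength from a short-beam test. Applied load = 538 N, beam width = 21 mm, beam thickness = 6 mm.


ILSS = 3F/(4bh) = 3*538/(4*21*6) = 3.2 MPa

3.2 MPa


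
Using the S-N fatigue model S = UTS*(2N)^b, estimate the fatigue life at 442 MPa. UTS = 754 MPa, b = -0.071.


N = 0.5 * (S/UTS)^(1/b) = 0.5 * (442/754)^(1/-0.071) = 924.3967 cycles

924.3967 cycles


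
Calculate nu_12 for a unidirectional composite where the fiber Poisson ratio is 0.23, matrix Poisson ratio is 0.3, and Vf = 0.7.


nu_12 = nu_f*Vf + nu_m*(1-Vf) = 0.23*0.7 + 0.3*0.3 = 0.251

0.251


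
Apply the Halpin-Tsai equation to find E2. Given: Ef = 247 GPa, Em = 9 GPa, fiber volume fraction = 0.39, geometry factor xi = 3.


eta = (Ef/Em - 1)/(Ef/Em + xi) = (27.4444 - 1)/(27.4444 + 3) = 0.8686
E2 = Em*(1+xi*eta*Vf)/(1-eta*Vf) = 27.44 GPa

27.44 GPa


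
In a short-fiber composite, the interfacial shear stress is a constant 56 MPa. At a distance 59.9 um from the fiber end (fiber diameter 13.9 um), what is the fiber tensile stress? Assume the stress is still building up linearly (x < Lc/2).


Force balance: sigma_f * (pi*d^2/4) = tau * (pi*d) * x  ->  sigma_f = 4 * tau * x / d
sigma_f = 4 * 56 * 59.9 / 13.9 = 965.3 MPa

965.3 MPa


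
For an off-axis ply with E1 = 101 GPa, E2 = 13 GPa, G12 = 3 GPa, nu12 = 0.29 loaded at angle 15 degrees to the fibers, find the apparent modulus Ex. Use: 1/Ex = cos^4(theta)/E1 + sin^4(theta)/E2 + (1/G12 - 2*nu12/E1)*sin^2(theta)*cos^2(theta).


cos^4(15) = 0.870513, sin^4(15) = 0.004487, sin^2(15)*cos^2(15) = 0.0625
1/G12 - 2*nu12/E1 = 1/3 - 2*0.29/101 = 0.327591 GPa^-1
1/Ex = 0.870513/101 + 0.004487/13 + 0.327591*0.0625 = 0.0294385 GPa^-1
Ex = 33.97 GPa

33.97 GPa


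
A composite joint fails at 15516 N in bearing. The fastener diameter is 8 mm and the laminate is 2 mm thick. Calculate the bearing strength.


sigma_br = F/(d*h) = 15516/(8*2) = 969.8 MPa

969.8 MPa


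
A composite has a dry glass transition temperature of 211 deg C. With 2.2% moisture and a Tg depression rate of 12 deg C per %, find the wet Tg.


Tg_wet = Tg_dry - k*moisture = 211 - 12*2.2 = 184.6 deg C

184.6 deg C


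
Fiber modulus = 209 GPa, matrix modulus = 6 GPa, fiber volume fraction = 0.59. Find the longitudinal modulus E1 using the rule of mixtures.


E1 = Ef*Vf + Em*(1-Vf) = 209*0.59 + 6*0.41 = 125.77 GPa

125.77 GPa


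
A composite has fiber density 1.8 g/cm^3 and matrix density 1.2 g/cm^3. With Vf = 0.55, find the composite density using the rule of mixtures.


rho_c = rho_f*Vf + rho_m*(1-Vf) = 1.8*0.55 + 1.2*0.45 = 1.53 g/cm^3

1.53 g/cm^3


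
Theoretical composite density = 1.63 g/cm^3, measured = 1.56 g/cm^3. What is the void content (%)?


Void% = (rho_theo - rho_actual)/rho_theo * 100 = (1.63 - 1.56)/1.63 * 100 = 4.29%

4.29%


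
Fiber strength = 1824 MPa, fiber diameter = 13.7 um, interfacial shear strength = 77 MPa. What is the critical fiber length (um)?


Lc = sigma_f * d / (2 * tau_i) = 1824 * 13.7 / (2 * 77) = 162.3 um

162.3 um


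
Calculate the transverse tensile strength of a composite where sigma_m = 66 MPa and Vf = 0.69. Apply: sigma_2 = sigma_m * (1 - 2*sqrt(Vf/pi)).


factor = 1 - 2*sqrt(0.69/pi) = 0.0627
sigma_2 = 66 * 0.0627 = 4.14 MPa

4.14 MPa


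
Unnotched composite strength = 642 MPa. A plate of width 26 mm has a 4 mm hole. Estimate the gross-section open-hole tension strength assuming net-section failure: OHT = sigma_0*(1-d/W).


OHT = sigma_0*(1-d/W) = 642*(1-4/26) = 543.2 MPa

543.2 MPa


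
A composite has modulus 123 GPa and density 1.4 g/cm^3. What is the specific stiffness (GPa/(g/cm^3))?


Specific stiffness = E/rho = 123/1.4 = 87.9 GPa/(g/cm^3)

87.9 GPa/(g/cm^3)


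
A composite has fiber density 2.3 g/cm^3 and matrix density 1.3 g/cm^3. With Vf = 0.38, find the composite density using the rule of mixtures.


rho_c = rho_f*Vf + rho_m*(1-Vf) = 2.3*0.38 + 1.3*0.62 = 1.68 g/cm^3

1.68 g/cm^3


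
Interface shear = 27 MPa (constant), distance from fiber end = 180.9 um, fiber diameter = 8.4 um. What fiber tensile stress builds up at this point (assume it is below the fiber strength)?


Force balance: sigma_f * (pi*d^2/4) = tau * (pi*d) * x  ->  sigma_f = 4 * tau * x / d
sigma_f = 4 * 27 * 180.9 / 8.4 = 2325.9 MPa

2325.9 MPa


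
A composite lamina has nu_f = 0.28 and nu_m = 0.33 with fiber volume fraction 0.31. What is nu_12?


nu_12 = nu_f*Vf + nu_m*(1-Vf) = 0.28*0.31 + 0.33*0.69 = 0.3145

0.3145


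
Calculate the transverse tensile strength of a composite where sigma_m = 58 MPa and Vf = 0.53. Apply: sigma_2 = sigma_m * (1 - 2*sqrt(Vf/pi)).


factor = 1 - 2*sqrt(0.53/pi) = 0.1785
sigma_2 = 58 * 0.1785 = 10.35 MPa

10.35 MPa


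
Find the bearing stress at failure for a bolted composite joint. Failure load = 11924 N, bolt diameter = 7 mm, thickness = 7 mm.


sigma_br = F/(d*h) = 11924/(7*7) = 243.3 MPa

243.3 MPa


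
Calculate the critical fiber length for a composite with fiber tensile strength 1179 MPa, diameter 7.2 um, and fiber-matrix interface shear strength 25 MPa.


Lc = sigma_f * d / (2 * tau_i) = 1179 * 7.2 / (2 * 25) = 169.8 um

169.8 um


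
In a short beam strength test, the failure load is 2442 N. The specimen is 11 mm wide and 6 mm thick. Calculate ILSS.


ILSS = 3F/(4bh) = 3*2442/(4*11*6) = 27.75 MPa

27.75 MPa


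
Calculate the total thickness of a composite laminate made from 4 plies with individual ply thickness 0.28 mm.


h = n * t_ply = 4 * 0.28 = 1.12 mm

1.12 mm


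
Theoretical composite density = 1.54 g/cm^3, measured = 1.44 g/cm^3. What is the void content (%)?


Void% = (rho_theo - rho_actual)/rho_theo * 100 = (1.54 - 1.44)/1.54 * 100 = 6.49%

6.49%


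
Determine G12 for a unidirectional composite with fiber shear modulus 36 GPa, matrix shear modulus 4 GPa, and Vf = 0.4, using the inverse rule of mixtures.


1/G12 = Vf/Gf + (1-Vf)/Gm = 0.4/36 + 0.6/4
G12 = 6.21 GPa

6.21 GPa


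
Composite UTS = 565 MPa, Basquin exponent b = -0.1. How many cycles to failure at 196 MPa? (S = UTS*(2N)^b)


N = 0.5 * (S/UTS)^(1/b) = 0.5 * (196/565)^(1/-0.1) = 19810.4239 cycles

19810.4239 cycles


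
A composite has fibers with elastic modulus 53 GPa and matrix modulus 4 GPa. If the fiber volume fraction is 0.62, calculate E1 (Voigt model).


E1 = Ef*Vf + Em*(1-Vf) = 53*0.62 + 4*0.38 = 34.38 GPa

34.38 GPa


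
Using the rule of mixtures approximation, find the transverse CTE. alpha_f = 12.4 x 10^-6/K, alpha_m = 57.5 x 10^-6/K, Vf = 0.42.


alpha_2 = alpha_f*Vf + alpha_m*(1-Vf) = 12.4*0.42 + 57.5*0.58 = 38.6 x 10^-6/K

38.6 x 10^-6/K


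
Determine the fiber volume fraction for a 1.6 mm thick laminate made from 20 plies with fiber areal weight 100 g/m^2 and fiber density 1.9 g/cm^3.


Vf = n * FAW / (rho_f * h * 1000) = 20 * 100 / (1.9 * 1.6 * 1000) = 0.6579

0.6579


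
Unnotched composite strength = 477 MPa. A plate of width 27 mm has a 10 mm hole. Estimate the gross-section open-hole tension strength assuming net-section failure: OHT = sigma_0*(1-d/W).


OHT = sigma_0*(1-d/W) = 477*(1-10/27) = 300.3 MPa

300.3 MPa


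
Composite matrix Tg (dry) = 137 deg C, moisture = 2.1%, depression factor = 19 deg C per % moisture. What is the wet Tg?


Tg_wet = Tg_dry - k*moisture = 137 - 19*2.1 = 97.1 deg C

97.1 deg C


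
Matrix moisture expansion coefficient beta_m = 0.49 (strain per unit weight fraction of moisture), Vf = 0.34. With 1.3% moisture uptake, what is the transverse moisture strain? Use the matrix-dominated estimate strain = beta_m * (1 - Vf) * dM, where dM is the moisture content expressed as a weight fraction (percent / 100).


dM = 1.3/100 = 0.013
strain = beta_m * (1-Vf) * dM = 0.49 * 0.66 * 0.013 = 0.0042042

0.0042042


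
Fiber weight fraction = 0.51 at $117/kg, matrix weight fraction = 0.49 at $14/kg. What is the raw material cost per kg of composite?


Cost = cost_f*Wf + cost_m*Wm = 117*0.51 + 14*0.49 = $66.53/kg

$66.53/kg


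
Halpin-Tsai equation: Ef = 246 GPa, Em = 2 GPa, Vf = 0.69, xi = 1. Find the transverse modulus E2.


eta = (Ef/Em - 1)/(Ef/Em + xi) = (123.0 - 1)/(123.0 + 1) = 0.9839
E2 = Em*(1+xi*eta*Vf)/(1-eta*Vf) = 10.46 GPa

10.46 GPa


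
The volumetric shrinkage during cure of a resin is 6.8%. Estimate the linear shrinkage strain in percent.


Linear shrinkage ≈ vol_shrink/3 = 6.8/3 = 2.267%

2.267%


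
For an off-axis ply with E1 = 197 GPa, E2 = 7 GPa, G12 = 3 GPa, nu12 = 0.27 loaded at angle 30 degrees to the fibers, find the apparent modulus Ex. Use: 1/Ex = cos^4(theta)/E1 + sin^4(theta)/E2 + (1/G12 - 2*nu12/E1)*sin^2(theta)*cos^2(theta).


cos^4(30) = 0.5625, sin^4(30) = 0.0625, sin^2(30)*cos^2(30) = 0.1875
1/G12 - 2*nu12/E1 = 1/3 - 2*0.27/197 = 0.330592 GPa^-1
1/Ex = 0.5625/197 + 0.0625/7 + 0.330592*0.1875 = 0.0737699 GPa^-1
Ex = 13.56 GPa

13.56 GPa


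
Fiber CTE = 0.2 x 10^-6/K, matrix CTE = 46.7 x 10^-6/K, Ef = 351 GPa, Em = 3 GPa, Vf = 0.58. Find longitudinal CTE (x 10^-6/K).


E1 = Ef*Vf + Em*(1-Vf) = 204.84
alpha_1 = (alpha_f*Ef*Vf + alpha_m*Em*(1-Vf))/E1 = 0.49 x 10^-6/K

0.49 x 10^-6/K


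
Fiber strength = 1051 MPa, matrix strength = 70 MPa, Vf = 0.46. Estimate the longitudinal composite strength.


sigma_1 = sigma_f*Vf + sigma_m*(1-Vf) = 1051*0.46 + 70*0.54 = 521.3 MPa

521.3 MPa


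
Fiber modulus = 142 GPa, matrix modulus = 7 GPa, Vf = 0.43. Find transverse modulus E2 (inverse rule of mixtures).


1/E2 = Vf/Ef + (1-Vf)/Em = 0.43/142 + 0.57/7
E2 = 11.84 GPa

11.84 GPa


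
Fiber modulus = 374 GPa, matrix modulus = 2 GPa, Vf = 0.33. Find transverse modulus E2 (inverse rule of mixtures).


1/E2 = Vf/Ef + (1-Vf)/Em = 0.33/374 + 0.67/2
E2 = 2.98 GPa

2.98 GPa


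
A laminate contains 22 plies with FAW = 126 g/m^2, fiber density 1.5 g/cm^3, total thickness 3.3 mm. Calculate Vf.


Vf = n * FAW / (rho_f * h * 1000) = 22 * 126 / (1.5 * 3.3 * 1000) = 0.56

0.56


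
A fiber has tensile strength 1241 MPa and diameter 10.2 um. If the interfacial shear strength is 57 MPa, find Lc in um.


Lc = sigma_f * d / (2 * tau_i) = 1241 * 10.2 / (2 * 57) = 111.0 um

111.0 um


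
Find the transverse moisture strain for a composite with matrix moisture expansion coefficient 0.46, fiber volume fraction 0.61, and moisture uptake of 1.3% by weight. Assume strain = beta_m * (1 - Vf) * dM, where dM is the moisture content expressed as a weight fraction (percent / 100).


dM = 1.3/100 = 0.013
strain = beta_m * (1-Vf) * dM = 0.46 * 0.39 * 0.013 = 0.0023322

0.0023322


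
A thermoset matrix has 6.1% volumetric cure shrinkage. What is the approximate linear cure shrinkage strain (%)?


Linear shrinkage ≈ vol_shrink/3 = 6.1/3 = 2.033%

2.033%


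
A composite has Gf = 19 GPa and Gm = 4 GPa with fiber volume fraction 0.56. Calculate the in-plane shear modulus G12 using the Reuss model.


1/G12 = Vf/Gf + (1-Vf)/Gm = 0.56/19 + 0.44/4
G12 = 7.17 GPa

7.17 GPa


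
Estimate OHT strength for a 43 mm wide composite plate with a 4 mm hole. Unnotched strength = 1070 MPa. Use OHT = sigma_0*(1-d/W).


OHT = sigma_0*(1-d/W) = 1070*(1-4/43) = 970.5 MPa

970.5 MPa


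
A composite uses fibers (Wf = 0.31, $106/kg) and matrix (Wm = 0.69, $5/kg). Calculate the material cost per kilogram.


Cost = cost_f*Wf + cost_m*Wm = 106*0.31 + 5*0.69 = $36.31/kg

$36.31/kg


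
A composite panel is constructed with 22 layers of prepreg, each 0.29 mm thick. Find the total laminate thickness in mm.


h = n * t_ply = 22 * 0.29 = 6.38 mm

6.38 mm


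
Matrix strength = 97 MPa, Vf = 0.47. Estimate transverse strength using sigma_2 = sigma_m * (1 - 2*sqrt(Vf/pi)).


factor = 1 - 2*sqrt(0.47/pi) = 0.2264
sigma_2 = 97 * 0.2264 = 21.96 MPa

21.96 MPa


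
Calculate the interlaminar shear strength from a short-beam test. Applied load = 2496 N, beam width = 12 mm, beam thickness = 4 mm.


ILSS = 3F/(4bh) = 3*2496/(4*12*4) = 39.0 MPa

39.0 MPa


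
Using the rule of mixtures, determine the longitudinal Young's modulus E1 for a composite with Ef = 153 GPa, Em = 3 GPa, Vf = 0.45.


E1 = Ef*Vf + Em*(1-Vf) = 153*0.45 + 3*0.55 = 70.5 GPa

70.5 GPa


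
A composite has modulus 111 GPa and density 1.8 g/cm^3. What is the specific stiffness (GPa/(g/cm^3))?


Specific stiffness = E/rho = 111/1.8 = 61.7 GPa/(g/cm^3)

61.7 GPa/(g/cm^3)


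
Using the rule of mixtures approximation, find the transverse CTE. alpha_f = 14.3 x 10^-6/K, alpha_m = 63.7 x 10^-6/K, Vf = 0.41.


alpha_2 = alpha_f*Vf + alpha_m*(1-Vf) = 14.3*0.41 + 63.7*0.59 = 43.4 x 10^-6/K

43.4 x 10^-6/K


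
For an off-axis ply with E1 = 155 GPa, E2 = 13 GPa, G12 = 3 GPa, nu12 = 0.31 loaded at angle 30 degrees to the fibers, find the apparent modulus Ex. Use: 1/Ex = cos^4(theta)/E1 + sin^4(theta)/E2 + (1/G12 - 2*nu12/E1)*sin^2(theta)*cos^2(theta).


cos^4(30) = 0.5625, sin^4(30) = 0.0625, sin^2(30)*cos^2(30) = 0.1875
1/G12 - 2*nu12/E1 = 1/3 - 2*0.31/155 = 0.329333 GPa^-1
1/Ex = 0.5625/155 + 0.0625/13 + 0.329333*0.1875 = 0.0701867 GPa^-1
Ex = 14.25 GPa

14.25 GPa


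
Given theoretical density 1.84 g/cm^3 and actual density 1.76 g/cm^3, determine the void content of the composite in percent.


Void% = (rho_theo - rho_actual)/rho_theo * 100 = (1.84 - 1.76)/1.84 * 100 = 4.35%

4.35%


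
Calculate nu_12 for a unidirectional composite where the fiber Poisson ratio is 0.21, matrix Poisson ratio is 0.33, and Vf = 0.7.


nu_12 = nu_f*Vf + nu_m*(1-Vf) = 0.21*0.7 + 0.33*0.3 = 0.246

0.246


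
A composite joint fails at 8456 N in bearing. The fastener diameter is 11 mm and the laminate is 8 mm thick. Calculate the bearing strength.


sigma_br = F/(d*h) = 8456/(11*8) = 96.1 MPa

96.1 MPa


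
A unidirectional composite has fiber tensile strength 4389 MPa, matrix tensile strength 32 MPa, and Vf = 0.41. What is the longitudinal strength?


sigma_1 = sigma_f*Vf + sigma_m*(1-Vf) = 4389*0.41 + 32*0.59 = 1818.4 MPa

1818.4 MPa


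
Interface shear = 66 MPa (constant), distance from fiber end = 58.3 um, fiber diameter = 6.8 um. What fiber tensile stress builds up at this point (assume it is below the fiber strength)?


Force balance: sigma_f * (pi*d^2/4) = tau * (pi*d) * x  ->  sigma_f = 4 * tau * x / d
sigma_f = 4 * 66 * 58.3 / 6.8 = 2263.4 MPa

2263.4 MPa


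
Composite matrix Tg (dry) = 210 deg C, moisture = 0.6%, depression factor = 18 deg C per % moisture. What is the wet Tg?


Tg_wet = Tg_dry - k*moisture = 210 - 18*0.6 = 199.2 deg C

199.2 deg C


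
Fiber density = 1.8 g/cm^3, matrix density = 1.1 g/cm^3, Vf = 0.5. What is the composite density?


rho_c = rho_f*Vf + rho_m*(1-Vf) = 1.8*0.5 + 1.1*0.5 = 1.45 g/cm^3

1.45 g/cm^3


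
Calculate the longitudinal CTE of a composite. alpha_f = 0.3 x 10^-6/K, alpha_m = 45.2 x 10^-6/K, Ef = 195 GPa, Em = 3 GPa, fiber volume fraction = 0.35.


E1 = Ef*Vf + Em*(1-Vf) = 70.2
alpha_1 = (alpha_f*Ef*Vf + alpha_m*Em*(1-Vf))/E1 = 1.55 x 10^-6/K

1.55 x 10^-6/K


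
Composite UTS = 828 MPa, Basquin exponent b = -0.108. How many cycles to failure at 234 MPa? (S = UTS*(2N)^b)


N = 0.5 * (S/UTS)^(1/b) = 0.5 * (234/828)^(1/-0.108) = 60337.2558 cycles

60337.2558 cycles


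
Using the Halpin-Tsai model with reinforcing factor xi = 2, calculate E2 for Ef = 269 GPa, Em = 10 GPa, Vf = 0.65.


eta = (Ef/Em - 1)/(Ef/Em + xi) = (26.9 - 1)/(26.9 + 2) = 0.8962
E2 = Em*(1+xi*eta*Vf)/(1-eta*Vf) = 51.86 GPa

51.86 GPa


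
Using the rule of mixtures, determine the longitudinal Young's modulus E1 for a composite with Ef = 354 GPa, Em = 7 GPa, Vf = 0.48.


E1 = Ef*Vf + Em*(1-Vf) = 354*0.48 + 7*0.52 = 173.56 GPa

173.56 GPa


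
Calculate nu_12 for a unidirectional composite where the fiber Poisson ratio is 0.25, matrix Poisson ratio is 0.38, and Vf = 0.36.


nu_12 = nu_f*Vf + nu_m*(1-Vf) = 0.25*0.36 + 0.38*0.64 = 0.3332

0.3332


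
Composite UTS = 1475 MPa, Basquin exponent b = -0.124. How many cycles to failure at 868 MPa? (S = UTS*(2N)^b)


N = 0.5 * (S/UTS)^(1/b) = 0.5 * (868/1475)^(1/-0.124) = 35.9753 cycles

35.9753 cycles


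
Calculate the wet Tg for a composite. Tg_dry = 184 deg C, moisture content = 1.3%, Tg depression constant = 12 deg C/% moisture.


Tg_wet = Tg_dry - k*moisture = 184 - 12*1.3 = 168.4 deg C

168.4 deg C


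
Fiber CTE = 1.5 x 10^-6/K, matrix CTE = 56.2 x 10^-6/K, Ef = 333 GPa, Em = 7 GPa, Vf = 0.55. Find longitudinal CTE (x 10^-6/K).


E1 = Ef*Vf + Em*(1-Vf) = 186.3
alpha_1 = (alpha_f*Ef*Vf + alpha_m*Em*(1-Vf))/E1 = 2.42 x 10^-6/K

2.42 x 10^-6/K


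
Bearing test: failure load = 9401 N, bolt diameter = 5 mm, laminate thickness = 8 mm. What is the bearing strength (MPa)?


sigma_br = F/(d*h) = 9401/(5*8) = 235.0 MPa

235.0 MPa


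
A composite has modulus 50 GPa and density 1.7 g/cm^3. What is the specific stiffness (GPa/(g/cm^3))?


Specific stiffness = E/rho = 50/1.7 = 29.4 GPa/(g/cm^3)

29.4 GPa/(g/cm^3)


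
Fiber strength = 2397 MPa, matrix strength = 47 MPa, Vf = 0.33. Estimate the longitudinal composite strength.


sigma_1 = sigma_f*Vf + sigma_m*(1-Vf) = 2397*0.33 + 47*0.67 = 822.5 MPa

822.5 MPa


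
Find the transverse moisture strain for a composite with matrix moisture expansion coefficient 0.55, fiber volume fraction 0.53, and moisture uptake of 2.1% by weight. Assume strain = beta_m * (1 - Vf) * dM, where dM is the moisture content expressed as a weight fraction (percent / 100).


dM = 2.1/100 = 0.021
strain = beta_m * (1-Vf) * dM = 0.55 * 0.47 * 0.021 = 0.0054285

0.0054285


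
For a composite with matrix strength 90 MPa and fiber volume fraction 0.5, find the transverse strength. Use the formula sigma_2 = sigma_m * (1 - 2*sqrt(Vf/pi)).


factor = 1 - 2*sqrt(0.5/pi) = 0.2021
sigma_2 = 90 * 0.2021 = 18.19 MPa

18.19 MPa


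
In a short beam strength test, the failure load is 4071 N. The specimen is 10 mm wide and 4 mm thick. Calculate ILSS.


ILSS = 3F/(4bh) = 3*4071/(4*10*4) = 76.33 MPa

76.33 MPa


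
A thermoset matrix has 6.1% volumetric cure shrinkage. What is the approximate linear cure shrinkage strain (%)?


Linear shrinkage ≈ vol_shrink/3 = 6.1/3 = 2.033%

2.033%


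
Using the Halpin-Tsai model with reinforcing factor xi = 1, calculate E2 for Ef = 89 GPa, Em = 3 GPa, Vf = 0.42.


eta = (Ef/Em - 1)/(Ef/Em + xi) = (29.6667 - 1)/(29.6667 + 1) = 0.9348
E2 = Em*(1+xi*eta*Vf)/(1-eta*Vf) = 6.88 GPa

6.88 GPa


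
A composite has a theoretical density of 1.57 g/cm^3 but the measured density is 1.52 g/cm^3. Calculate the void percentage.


Void% = (rho_theo - rho_actual)/rho_theo * 100 = (1.57 - 1.52)/1.57 * 100 = 3.18%

3.18%


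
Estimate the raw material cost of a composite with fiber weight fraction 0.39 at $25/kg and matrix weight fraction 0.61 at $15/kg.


Cost = cost_f*Wf + cost_m*Wm = 25*0.39 + 15*0.61 = $18.9/kg

$18.9/kg


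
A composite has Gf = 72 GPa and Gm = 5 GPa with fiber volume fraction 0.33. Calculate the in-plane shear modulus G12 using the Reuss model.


1/G12 = Vf/Gf + (1-Vf)/Gm = 0.33/72 + 0.67/5
G12 = 7.22 GPa

7.22 GPa


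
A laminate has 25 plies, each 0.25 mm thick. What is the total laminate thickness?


h = n * t_ply = 25 * 0.25 = 6.25 mm

6.25 mm


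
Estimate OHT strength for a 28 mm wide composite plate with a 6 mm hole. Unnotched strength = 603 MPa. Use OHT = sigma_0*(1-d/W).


OHT = sigma_0*(1-d/W) = 603*(1-6/28) = 473.8 MPa

473.8 MPa


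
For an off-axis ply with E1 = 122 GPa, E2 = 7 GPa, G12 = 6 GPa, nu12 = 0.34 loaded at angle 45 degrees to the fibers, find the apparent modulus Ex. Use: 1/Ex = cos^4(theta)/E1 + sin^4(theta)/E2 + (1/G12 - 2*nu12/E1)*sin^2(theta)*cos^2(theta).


cos^4(45) = 0.25, sin^4(45) = 0.25, sin^2(45)*cos^2(45) = 0.25
1/G12 - 2*nu12/E1 = 1/6 - 2*0.34/122 = 0.161093 GPa^-1
1/Ex = 0.25/122 + 0.25/7 + 0.161093*0.25 = 0.0780367 GPa^-1
Ex = 12.81 GPa

12.81 GPa


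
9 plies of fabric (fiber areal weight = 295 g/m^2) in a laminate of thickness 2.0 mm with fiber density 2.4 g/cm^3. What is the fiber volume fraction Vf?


Vf = n * FAW / (rho_f * h * 1000) = 9 * 295 / (2.4 * 2.0 * 1000) = 0.5531

0.5531


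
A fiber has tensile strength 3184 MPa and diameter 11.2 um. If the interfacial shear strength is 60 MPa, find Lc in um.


Lc = sigma_f * d / (2 * tau_i) = 3184 * 11.2 / (2 * 60) = 297.2 um

297.2 um


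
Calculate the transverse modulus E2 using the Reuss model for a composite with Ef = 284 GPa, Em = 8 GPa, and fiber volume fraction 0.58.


1/E2 = Vf/Ef + (1-Vf)/Em = 0.58/284 + 0.42/8
E2 = 18.33 GPa

18.33 GPa


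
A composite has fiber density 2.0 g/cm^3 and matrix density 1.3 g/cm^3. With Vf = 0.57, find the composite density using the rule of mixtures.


rho_c = rho_f*Vf + rho_m*(1-Vf) = 2.0*0.57 + 1.3*0.43 = 1.699 g/cm^3

1.699 g/cm^3


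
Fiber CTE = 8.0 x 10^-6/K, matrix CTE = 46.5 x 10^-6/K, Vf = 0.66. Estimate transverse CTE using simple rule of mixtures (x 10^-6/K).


alpha_2 = alpha_f*Vf + alpha_m*(1-Vf) = 8.0*0.66 + 46.5*0.34 = 21.1 x 10^-6/K

21.1 x 10^-6/K


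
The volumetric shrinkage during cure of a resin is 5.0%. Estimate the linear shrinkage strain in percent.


Linear shrinkage ≈ vol_shrink/3 = 5.0/3 = 1.667%

1.667%


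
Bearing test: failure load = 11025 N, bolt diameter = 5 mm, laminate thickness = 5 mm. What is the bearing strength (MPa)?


sigma_br = F/(d*h) = 11025/(5*5) = 441.0 MPa

441.0 MPa


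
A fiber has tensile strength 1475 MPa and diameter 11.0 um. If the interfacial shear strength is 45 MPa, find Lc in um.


Lc = sigma_f * d / (2 * tau_i) = 1475 * 11.0 / (2 * 45) = 180.3 um

180.3 um


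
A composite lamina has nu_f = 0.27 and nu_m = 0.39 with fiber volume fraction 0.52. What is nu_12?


nu_12 = nu_f*Vf + nu_m*(1-Vf) = 0.27*0.52 + 0.39*0.48 = 0.3276

0.3276


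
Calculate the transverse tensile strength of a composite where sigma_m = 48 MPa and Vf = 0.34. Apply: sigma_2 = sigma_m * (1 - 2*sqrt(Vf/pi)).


factor = 1 - 2*sqrt(0.34/pi) = 0.342
sigma_2 = 48 * 0.342 = 16.42 MPa

16.42 MPa


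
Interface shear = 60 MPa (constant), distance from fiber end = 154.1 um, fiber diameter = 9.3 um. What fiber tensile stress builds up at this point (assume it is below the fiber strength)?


Force balance: sigma_f * (pi*d^2/4) = tau * (pi*d) * x  ->  sigma_f = 4 * tau * x / d
sigma_f = 4 * 60 * 154.1 / 9.3 = 3976.8 MPa

3976.8 MPa


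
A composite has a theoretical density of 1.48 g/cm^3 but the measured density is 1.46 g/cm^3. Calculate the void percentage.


Void% = (rho_theo - rho_actual)/rho_theo * 100 = (1.48 - 1.46)/1.48 * 100 = 1.35%

1.35%


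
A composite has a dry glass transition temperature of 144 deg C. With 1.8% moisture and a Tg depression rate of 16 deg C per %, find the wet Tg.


Tg_wet = Tg_dry - k*moisture = 144 - 16*1.8 = 115.2 deg C

115.2 deg C


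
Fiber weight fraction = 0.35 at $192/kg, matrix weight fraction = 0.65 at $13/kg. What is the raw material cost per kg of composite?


Cost = cost_f*Wf + cost_m*Wm = 192*0.35 + 13*0.65 = $75.65/kg

$75.65/kg


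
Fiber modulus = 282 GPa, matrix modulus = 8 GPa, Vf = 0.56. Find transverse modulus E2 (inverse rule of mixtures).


1/E2 = Vf/Ef + (1-Vf)/Em = 0.56/282 + 0.44/8
E2 = 17.55 GPa

17.55 GPa


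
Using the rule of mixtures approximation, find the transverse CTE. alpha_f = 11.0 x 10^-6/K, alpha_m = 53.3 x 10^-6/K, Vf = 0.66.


alpha_2 = alpha_f*Vf + alpha_m*(1-Vf) = 11.0*0.66 + 53.3*0.34 = 25.4 x 10^-6/K

25.4 x 10^-6/K


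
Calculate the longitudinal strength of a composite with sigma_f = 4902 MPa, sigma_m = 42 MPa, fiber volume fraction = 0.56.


sigma_1 = sigma_f*Vf + sigma_m*(1-Vf) = 4902*0.56 + 42*0.44 = 2763.6 MPa

2763.6 MPa


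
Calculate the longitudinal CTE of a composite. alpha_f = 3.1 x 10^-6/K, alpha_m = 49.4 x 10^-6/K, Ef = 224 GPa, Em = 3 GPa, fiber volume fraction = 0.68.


E1 = Ef*Vf + Em*(1-Vf) = 153.28
alpha_1 = (alpha_f*Ef*Vf + alpha_m*Em*(1-Vf))/E1 = 3.39 x 10^-6/K

3.39 x 10^-6/K


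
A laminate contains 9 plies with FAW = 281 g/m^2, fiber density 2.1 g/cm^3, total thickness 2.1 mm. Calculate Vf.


Vf = n * FAW / (rho_f * h * 1000) = 9 * 281 / (2.1 * 2.1 * 1000) = 0.5735

0.5735


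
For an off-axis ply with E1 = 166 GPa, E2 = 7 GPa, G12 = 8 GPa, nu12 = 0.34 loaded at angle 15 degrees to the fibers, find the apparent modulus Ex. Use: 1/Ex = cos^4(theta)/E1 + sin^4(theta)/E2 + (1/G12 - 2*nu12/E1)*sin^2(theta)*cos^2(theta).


cos^4(15) = 0.870513, sin^4(15) = 0.004487, sin^2(15)*cos^2(15) = 0.0625
1/G12 - 2*nu12/E1 = 1/8 - 2*0.34/166 = 0.120904 GPa^-1
1/Ex = 0.870513/166 + 0.004487/7 + 0.120904*0.0625 = 0.0134416 GPa^-1
Ex = 74.4 GPa

74.4 GPa


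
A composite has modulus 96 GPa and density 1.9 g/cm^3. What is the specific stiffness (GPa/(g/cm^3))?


Specific stiffness = E/rho = 96/1.9 = 50.5 GPa/(g/cm^3)

50.5 GPa/(g/cm^3)


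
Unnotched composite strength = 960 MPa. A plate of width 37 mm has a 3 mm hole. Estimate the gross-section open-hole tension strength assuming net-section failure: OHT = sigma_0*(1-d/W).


OHT = sigma_0*(1-d/W) = 960*(1-3/37) = 882.2 MPa

882.2 MPa


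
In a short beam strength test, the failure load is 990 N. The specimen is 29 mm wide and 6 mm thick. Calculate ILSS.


ILSS = 3F/(4bh) = 3*990/(4*29*6) = 4.27 MPa

4.27 MPa


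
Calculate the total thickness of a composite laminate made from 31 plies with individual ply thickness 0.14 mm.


h = n * t_ply = 31 * 0.14 = 4.34 mm

4.34 mm


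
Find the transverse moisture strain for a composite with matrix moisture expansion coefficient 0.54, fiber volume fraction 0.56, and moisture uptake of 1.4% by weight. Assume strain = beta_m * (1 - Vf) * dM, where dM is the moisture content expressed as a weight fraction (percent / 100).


dM = 1.4/100 = 0.014
strain = beta_m * (1-Vf) * dM = 0.54 * 0.44 * 0.014 = 0.0033264

0.0033264


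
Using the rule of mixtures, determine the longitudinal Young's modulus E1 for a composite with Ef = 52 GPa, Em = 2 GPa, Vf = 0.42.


E1 = Ef*Vf + Em*(1-Vf) = 52*0.42 + 2*0.58 = 23.0 GPa

23.0 GPa


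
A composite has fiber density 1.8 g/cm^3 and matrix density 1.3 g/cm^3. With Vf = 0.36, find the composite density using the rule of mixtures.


rho_c = rho_f*Vf + rho_m*(1-Vf) = 1.8*0.36 + 1.3*0.64 = 1.48 g/cm^3

1.48 g/cm^3


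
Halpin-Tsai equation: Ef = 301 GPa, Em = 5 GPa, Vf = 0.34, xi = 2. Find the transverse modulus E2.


eta = (Ef/Em - 1)/(Ef/Em + xi) = (60.2 - 1)/(60.2 + 2) = 0.9518
E2 = Em*(1+xi*eta*Vf)/(1-eta*Vf) = 12.18 GPa

12.18 GPa


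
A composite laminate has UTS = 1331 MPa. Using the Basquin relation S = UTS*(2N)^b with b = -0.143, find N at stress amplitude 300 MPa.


N = 0.5 * (S/UTS)^(1/b) = 0.5 * (300/1331)^(1/-0.143) = 16743.3647 cycles

16743.3647 cycles


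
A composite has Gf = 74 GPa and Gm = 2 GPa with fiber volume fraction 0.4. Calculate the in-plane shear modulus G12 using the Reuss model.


1/G12 = Vf/Gf + (1-Vf)/Gm = 0.4/74 + 0.6/2
G12 = 3.27 GPa

3.27 GPa


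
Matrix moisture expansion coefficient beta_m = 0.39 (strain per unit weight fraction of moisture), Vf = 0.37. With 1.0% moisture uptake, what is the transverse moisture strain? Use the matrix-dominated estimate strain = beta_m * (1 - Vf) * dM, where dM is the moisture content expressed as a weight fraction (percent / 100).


dM = 1.0/100 = 0.01
strain = beta_m * (1-Vf) * dM = 0.39 * 0.63 * 0.01 = 0.002457

0.002457


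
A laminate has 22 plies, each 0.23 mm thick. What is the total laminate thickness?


h = n * t_ply = 22 * 0.23 = 5.06 mm

5.06 mm


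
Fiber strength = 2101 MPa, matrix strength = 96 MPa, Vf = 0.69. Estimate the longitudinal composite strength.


sigma_1 = sigma_f*Vf + sigma_m*(1-Vf) = 2101*0.69 + 96*0.31 = 1479.5 MPa

1479.5 MPa


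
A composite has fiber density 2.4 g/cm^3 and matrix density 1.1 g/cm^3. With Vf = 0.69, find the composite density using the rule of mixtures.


rho_c = rho_f*Vf + rho_m*(1-Vf) = 2.4*0.69 + 1.1*0.31 = 1.997 g/cm^3

1.997 g/cm^3


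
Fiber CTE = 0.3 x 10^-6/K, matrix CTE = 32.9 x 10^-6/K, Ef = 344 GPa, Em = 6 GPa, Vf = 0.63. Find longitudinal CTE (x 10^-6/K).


E1 = Ef*Vf + Em*(1-Vf) = 218.94
alpha_1 = (alpha_f*Ef*Vf + alpha_m*Em*(1-Vf))/E1 = 0.63 x 10^-6/K

0.63 x 10^-6/K


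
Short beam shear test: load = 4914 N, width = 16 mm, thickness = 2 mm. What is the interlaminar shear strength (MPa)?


ILSS = 3F/(4bh) = 3*4914/(4*16*2) = 115.17 MPa

115.17 MPa


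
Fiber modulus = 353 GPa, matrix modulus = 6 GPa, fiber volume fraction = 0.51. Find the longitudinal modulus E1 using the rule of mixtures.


E1 = Ef*Vf + Em*(1-Vf) = 353*0.51 + 6*0.49 = 182.97 GPa

182.97 GPa


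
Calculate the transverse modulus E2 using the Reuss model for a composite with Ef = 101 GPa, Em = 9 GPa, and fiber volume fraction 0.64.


1/E2 = Vf/Ef + (1-Vf)/Em = 0.64/101 + 0.36/9
E2 = 21.58 GPa

21.58 GPa


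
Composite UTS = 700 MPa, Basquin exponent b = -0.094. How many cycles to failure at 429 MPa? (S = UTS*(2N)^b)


N = 0.5 * (S/UTS)^(1/b) = 0.5 * (429/700)^(1/-0.094) = 91.4336 cycles

91.4336 cycles


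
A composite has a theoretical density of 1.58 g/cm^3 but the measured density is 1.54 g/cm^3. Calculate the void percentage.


Void% = (rho_theo - rho_actual)/rho_theo * 100 = (1.58 - 1.54)/1.58 * 100 = 2.53%

2.53%


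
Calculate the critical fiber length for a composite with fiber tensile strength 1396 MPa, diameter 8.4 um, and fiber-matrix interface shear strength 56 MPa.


Lc = sigma_f * d / (2 * tau_i) = 1396 * 8.4 / (2 * 56) = 104.7 um

104.7 um


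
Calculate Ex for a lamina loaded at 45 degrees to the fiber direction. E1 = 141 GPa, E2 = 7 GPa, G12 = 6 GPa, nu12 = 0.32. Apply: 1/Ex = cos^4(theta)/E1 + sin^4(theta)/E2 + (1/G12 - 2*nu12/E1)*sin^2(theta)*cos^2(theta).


cos^4(45) = 0.25, sin^4(45) = 0.25, sin^2(45)*cos^2(45) = 0.25
1/G12 - 2*nu12/E1 = 1/6 - 2*0.32/141 = 0.162128 GPa^-1
1/Ex = 0.25/141 + 0.25/7 + 0.162128*0.25 = 0.0780193 GPa^-1
Ex = 12.82 GPa

12.82 GPa


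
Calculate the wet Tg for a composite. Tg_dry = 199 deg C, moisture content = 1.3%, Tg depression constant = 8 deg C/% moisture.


Tg_wet = Tg_dry - k*moisture = 199 - 8*1.3 = 188.6 deg C

188.6 deg C


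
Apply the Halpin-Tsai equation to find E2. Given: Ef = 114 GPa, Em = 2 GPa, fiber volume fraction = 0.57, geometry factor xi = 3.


eta = (Ef/Em - 1)/(Ef/Em + xi) = (57.0 - 1)/(57.0 + 3) = 0.9333
E2 = Em*(1+xi*eta*Vf)/(1-eta*Vf) = 11.09 GPa

11.09 GPa


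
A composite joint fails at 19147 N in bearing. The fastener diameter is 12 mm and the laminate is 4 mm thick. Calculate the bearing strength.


sigma_br = F/(d*h) = 19147/(12*4) = 398.9 MPa

398.9 MPa


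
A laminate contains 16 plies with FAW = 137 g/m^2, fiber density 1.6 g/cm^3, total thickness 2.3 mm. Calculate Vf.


Vf = n * FAW / (rho_f * h * 1000) = 16 * 137 / (1.6 * 2.3 * 1000) = 0.5957

0.5957


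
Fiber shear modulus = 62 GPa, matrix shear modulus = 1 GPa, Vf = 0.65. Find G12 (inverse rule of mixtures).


1/G12 = Vf/Gf + (1-Vf)/Gm = 0.65/62 + 0.35/1
G12 = 2.77 GPa

2.77 GPa


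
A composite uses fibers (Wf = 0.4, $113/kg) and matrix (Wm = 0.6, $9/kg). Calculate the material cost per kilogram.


Cost = cost_f*Wf + cost_m*Wm = 113*0.4 + 9*0.6 = $50.6/kg

$50.6/kg


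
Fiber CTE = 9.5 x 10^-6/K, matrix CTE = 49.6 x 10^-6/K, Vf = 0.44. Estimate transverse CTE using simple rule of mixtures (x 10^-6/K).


alpha_2 = alpha_f*Vf + alpha_m*(1-Vf) = 9.5*0.44 + 49.6*0.56 = 32.0 x 10^-6/K

32.0 x 10^-6/K


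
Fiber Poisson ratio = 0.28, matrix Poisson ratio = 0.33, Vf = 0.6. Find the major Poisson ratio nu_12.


nu_12 = nu_f*Vf + nu_m*(1-Vf) = 0.28*0.6 + 0.33*0.4 = 0.3

0.3


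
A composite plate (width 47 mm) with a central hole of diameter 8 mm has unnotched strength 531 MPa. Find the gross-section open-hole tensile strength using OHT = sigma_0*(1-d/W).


OHT = sigma_0*(1-d/W) = 531*(1-8/47) = 440.6 MPa

440.6 MPa


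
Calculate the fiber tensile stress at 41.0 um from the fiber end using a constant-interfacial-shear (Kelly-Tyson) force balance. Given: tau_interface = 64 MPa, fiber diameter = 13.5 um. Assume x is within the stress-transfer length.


Force balance: sigma_f * (pi*d^2/4) = tau * (pi*d) * x  ->  sigma_f = 4 * tau * x / d
sigma_f = 4 * 64 * 41.0 / 13.5 = 777.5 MPa

777.5 MPa


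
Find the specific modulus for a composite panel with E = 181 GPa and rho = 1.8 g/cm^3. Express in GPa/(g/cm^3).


Specific stiffness = E/rho = 181/1.8 = 100.6 GPa/(g/cm^3)

100.6 GPa/(g/cm^3)


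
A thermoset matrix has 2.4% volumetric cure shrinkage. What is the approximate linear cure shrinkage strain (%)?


Linear shrinkage ≈ vol_shrink/3 = 2.4/3 = 0.8%

0.8%


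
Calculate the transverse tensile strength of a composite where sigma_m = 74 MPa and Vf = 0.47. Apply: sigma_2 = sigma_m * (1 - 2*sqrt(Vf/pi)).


factor = 1 - 2*sqrt(0.47/pi) = 0.2264
sigma_2 = 74 * 0.2264 = 16.76 MPa

16.76 MPa


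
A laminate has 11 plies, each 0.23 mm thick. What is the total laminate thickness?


h = n * t_ply = 11 * 0.23 = 2.53 mm

2.53 mm


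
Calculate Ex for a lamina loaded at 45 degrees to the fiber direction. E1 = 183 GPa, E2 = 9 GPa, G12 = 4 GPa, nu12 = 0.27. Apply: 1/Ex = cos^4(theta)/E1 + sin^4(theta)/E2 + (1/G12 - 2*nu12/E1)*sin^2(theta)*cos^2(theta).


cos^4(45) = 0.25, sin^4(45) = 0.25, sin^2(45)*cos^2(45) = 0.25
1/G12 - 2*nu12/E1 = 1/4 - 2*0.27/183 = 0.247049 GPa^-1
1/Ex = 0.25/183 + 0.25/9 + 0.247049*0.25 = 0.0909062 GPa^-1
Ex = 11.0 GPa

11.0 GPa
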